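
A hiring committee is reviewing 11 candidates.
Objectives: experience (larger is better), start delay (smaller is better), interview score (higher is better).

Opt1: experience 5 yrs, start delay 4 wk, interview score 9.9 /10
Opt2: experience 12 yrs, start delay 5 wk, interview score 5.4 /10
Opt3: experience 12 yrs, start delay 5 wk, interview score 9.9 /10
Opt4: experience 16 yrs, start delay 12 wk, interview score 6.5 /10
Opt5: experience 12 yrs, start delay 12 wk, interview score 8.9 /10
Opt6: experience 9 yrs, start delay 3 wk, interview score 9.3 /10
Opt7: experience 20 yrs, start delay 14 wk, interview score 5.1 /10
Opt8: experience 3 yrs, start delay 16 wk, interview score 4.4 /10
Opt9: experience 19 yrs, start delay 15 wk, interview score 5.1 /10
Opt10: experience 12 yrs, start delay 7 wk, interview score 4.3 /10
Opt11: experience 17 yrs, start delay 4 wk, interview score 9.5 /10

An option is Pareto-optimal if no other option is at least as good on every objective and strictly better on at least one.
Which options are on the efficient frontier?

Opt1: not dominated.
Opt2: dominated by Opt3 (experience 12≥12, start delay 5≤5, interview score 9.9≥5.4).
Opt3: not dominated.
Opt4: dominated by Opt11 (experience 17≥16, start delay 4≤12, interview score 9.5≥6.5).
Opt5: dominated by Opt3 (experience 12≥12, start delay 5≤12, interview score 9.9≥8.9).
Opt6: not dominated (best start delay).
Opt7: not dominated (best experience).
Opt8: dominated by Opt1 (experience 5≥3, start delay 4≤16, interview score 9.9≥4.4).
Opt9: dominated by Opt7 (experience 20≥19, start delay 14≤15, interview score 5.1≥5.1).
Opt10: dominated by Opt2 (experience 12≥12, start delay 5≤7, interview score 5.4≥4.3).
Opt11: not dominated.

Opt1, Opt3, Opt6, Opt7, Opt11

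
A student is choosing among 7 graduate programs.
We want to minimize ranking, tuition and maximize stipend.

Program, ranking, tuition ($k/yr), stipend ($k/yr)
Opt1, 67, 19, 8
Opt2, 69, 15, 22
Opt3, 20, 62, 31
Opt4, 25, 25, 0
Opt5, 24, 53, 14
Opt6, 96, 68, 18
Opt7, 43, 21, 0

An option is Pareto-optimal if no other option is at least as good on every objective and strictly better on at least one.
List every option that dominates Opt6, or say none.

Opt2: ranking 69≤96, tuition 15≤68, stipend 22≥18 — dominates Opt6.
Opt3: ranking 20≤96, tuition 62≤68, stipend 31≥18 — dominates Opt6.
Others (Opt1, Opt4, Opt5, Opt7) are each worse than Opt6 on at least one objective.

Opt2, Opt3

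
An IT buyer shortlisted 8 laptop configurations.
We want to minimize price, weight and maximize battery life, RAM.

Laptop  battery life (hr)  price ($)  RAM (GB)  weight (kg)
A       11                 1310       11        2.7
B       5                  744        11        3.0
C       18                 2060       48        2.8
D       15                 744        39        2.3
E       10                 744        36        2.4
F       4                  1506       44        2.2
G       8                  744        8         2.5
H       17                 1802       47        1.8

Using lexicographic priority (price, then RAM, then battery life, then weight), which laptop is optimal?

First minimize price: best is 744, kept {B, D, E, G}.
Then maximize RAM: best is 39, kept {D}.

D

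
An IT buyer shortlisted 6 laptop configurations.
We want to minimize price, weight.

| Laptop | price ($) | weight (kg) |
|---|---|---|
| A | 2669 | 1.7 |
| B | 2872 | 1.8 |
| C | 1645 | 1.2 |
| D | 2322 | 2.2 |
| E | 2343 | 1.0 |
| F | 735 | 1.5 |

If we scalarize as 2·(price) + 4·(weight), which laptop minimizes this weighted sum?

A: 2·2669 + 4·1.7 = 5344.8
B: 2·2872 + 4·1.8 = 5751.2
C: 2·1645 + 4·1.2 = 3294.8
D: 2·2322 + 4·2.2 = 4652.8
E: 2·2343 + 4·1.0 = 4690.0
F: 2·735 + 4·1.5 = 1476.0
Lowest: F at 1476.0.

F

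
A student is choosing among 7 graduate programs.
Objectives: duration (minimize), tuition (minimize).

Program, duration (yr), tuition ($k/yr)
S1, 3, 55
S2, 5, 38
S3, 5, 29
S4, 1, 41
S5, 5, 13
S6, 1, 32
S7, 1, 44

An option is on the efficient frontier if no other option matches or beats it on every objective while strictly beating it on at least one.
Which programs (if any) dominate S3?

S5

S5: duration 5≤5, tuition 13≤29 — dominates S3.
Others (S1, S2, S4, S6, S7) are each worse than S3 on at least one objective.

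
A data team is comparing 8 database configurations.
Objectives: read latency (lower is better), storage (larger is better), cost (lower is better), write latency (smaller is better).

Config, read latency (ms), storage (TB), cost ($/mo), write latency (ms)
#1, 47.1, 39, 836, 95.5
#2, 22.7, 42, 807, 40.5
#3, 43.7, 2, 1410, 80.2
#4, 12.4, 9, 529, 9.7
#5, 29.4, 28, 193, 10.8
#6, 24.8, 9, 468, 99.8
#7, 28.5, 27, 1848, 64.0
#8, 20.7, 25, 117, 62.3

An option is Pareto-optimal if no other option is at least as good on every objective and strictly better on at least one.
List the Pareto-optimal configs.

#1: dominated by #2 (read latency 22.7≤47.1, storage 42≥39, cost 807≤836, write latency 40.5≤95.5).
#2: not dominated (best storage).
#3: dominated by #2 (read latency 22.7≤43.7, storage 42≥2, cost 807≤1410, write latency 40.5≤80.2).
#4: not dominated (best read latency).
#5: not dominated.
#6: dominated by #8 (read latency 20.7≤24.8, storage 25≥9, cost 117≤468, write latency 62.3≤99.8).
#7: dominated by #2 (read latency 22.7≤28.5, storage 42≥27, cost 807≤1848, write latency 40.5≤64.0).
#8: not dominated (best cost).

#2, #4, #5, #8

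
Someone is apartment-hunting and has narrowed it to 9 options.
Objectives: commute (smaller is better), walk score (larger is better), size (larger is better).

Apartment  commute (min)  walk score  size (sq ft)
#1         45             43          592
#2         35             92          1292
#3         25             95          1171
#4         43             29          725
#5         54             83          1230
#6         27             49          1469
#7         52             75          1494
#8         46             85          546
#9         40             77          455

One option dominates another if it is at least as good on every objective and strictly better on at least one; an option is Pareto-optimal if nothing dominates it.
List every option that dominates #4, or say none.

#2, #3, #6

#2: commute 35≤43, walk score 92≥29, size 1292≥725 — dominates #4.
#3: commute 25≤43, walk score 95≥29, size 1171≥725 — dominates #4.
#6: commute 27≤43, walk score 49≥29, size 1469≥725 — dominates #4.
Others (#1, #5, #7, #8, #9) are each worse than #4 on at least one objective.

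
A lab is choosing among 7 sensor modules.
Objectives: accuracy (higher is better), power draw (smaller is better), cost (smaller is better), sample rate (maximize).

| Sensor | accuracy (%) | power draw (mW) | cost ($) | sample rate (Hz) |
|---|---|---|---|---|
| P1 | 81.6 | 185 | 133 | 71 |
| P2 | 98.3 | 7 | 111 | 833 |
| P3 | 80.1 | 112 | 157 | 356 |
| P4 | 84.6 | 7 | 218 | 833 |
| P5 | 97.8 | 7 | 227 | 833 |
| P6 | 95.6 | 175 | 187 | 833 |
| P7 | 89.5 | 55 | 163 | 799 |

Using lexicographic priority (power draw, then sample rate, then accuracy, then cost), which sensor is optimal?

First minimize power draw: best is 7, kept {P2, P4, P5}.
Then maximize sample rate: best is 833, kept {P2, P4, P5}.
Then maximize accuracy: best is 98.3, kept {P2}.

P2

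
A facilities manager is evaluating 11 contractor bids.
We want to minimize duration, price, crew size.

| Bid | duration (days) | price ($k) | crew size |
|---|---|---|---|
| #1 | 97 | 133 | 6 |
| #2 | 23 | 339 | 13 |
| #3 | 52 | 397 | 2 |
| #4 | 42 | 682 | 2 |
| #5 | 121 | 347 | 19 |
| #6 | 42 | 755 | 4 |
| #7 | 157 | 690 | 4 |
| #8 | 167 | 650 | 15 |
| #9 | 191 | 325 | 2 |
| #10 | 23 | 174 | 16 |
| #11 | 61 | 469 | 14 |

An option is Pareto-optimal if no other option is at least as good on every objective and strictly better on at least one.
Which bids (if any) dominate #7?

#3, #4

#3: duration 52≤157, price 397≤690, crew size 2≤4 — dominates #7.
#4: duration 42≤157, price 682≤690, crew size 2≤4 — dominates #7.
Others (#1, #2, #5, #6, #8, #9, #10, #11) are each worse than #7 on at least one objective.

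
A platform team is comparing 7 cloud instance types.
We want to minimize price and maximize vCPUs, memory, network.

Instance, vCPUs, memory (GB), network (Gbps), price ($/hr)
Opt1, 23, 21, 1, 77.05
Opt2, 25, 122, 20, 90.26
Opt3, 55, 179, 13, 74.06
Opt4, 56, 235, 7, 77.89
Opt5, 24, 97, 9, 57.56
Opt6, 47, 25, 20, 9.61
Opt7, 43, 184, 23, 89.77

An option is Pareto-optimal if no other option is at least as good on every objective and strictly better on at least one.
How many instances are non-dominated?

Opt1: dominated by Opt3 (vCPUs 55≥23, memory 179≥21, network 13≥1, price 74.06≤77.05).
Opt2: dominated by Opt7 (vCPUs 43≥25, memory 184≥122, network 23≥20, price 89.77≤90.26).
Opt3: not dominated.
Opt4: not dominated (best vCPUs).
Opt5: not dominated.
Opt6: not dominated (best price).
Opt7: not dominated (best network).
Pareto-optimal: Opt3, Opt4, Opt5, Opt6, Opt7 → 5.

5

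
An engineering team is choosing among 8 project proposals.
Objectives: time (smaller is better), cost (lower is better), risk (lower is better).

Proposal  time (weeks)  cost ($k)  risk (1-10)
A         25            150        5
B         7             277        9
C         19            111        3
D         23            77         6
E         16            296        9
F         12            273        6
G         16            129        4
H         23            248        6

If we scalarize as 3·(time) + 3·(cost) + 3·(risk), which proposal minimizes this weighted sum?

D

A: 3·25 + 3·150 + 3·5 = 540
B: 3·7 + 3·277 + 3·9 = 879
C: 3·19 + 3·111 + 3·3 = 399
D: 3·23 + 3·77 + 3·6 = 318
E: 3·16 + 3·296 + 3·9 = 963
F: 3·12 + 3·273 + 3·6 = 873
G: 3·16 + 3·129 + 3·4 = 447
H: 3·23 + 3·248 + 3·6 = 831
Lowest: D at 318.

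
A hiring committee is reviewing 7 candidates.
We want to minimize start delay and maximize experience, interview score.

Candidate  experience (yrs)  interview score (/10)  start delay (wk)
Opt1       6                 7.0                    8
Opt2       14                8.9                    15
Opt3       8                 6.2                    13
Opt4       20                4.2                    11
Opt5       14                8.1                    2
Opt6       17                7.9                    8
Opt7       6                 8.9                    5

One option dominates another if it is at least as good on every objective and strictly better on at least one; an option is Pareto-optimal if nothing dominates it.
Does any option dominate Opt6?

No

Opt1: worse on experience (6 vs 17).
Opt2: worse on experience (14 vs 17).
Opt3: worse on experience (8 vs 17).
Opt4: worse on interview score (4.2 vs 7.9).
Opt5: worse on experience (14 vs 17).
Opt7: worse on experience (6 vs 17).
No option is at least as good as Opt6 on every objective and strictly better on one.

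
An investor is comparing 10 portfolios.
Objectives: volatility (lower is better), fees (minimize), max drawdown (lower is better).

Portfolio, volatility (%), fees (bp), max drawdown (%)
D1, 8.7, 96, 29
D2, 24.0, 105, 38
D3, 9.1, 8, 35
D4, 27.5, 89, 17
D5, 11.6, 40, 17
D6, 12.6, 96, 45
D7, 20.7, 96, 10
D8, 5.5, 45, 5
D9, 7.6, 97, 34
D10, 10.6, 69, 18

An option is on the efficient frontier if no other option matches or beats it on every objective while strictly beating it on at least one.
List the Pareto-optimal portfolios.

D1: dominated by D8 (volatility 5.5≤8.7, fees 45≤96, max drawdown 5≤29).
D2: dominated by D1 (volatility 8.7≤24.0, fees 96≤105, max drawdown 29≤38).
D3: not dominated (best fees).
D4: dominated by D5 (volatility 11.6≤27.5, fees 40≤89, max drawdown 17≤17).
D5: not dominated.
D6: dominated by D1 (volatility 8.7≤12.6, fees 96≤96, max drawdown 29≤45).
D7: dominated by D8 (volatility 5.5≤20.7, fees 45≤96, max drawdown 5≤10).
D8: not dominated (best volatility).
D9: dominated by D8 (volatility 5.5≤7.6, fees 45≤97, max drawdown 5≤34).
D10: dominated by D8 (volatility 5.5≤10.6, fees 45≤69, max drawdown 5≤18).

D3, D5, D8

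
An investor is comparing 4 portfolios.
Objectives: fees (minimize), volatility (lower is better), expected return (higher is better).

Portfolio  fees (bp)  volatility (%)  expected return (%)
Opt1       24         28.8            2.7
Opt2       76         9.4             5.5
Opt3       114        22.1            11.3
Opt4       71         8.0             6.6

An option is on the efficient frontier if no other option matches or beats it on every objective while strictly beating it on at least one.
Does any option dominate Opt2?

Yes

Opt4 vs Opt2: fees 71≤76, volatility 8.0≤9.4, expected return 6.6≥5.5 — Opt4 is at least as good on every objective and strictly better on at least one, so Opt4 dominates Opt2.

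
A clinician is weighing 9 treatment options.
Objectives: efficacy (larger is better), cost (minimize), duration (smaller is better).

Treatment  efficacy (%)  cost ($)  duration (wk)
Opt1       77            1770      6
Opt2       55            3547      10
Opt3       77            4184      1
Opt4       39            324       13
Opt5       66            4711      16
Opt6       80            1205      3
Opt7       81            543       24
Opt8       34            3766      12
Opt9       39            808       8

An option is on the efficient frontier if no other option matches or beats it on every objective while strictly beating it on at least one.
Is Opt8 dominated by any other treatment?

Yes

Opt1 vs Opt8: efficacy 77≥34, cost 1770≤3766, duration 6≤12 — Opt1 is at least as good on every objective and strictly better on at least one, so Opt1 dominates Opt8.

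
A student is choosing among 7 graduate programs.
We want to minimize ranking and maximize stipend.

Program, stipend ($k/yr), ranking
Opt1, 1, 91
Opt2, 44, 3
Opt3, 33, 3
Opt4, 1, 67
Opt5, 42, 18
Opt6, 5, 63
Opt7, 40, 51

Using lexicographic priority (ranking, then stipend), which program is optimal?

First minimize ranking: best is 3, kept {Opt2, Opt3}.
Then maximize stipend: best is 44, kept {Opt2}.

Opt2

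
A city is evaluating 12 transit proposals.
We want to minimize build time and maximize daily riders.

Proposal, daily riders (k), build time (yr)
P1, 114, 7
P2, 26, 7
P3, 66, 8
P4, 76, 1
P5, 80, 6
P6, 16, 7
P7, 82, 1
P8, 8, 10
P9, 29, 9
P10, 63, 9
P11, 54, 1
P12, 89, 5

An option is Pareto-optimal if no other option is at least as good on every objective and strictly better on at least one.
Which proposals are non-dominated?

P1, P7, P12

P1: not dominated (best daily riders).
P2: dominated by P1 (daily riders 114≥26, build time 7≤7).
P3: dominated by P1 (daily riders 114≥66, build time 7≤8).
P4: dominated by P7 (daily riders 82≥76, build time 1≤1).
P5: dominated by P7 (daily riders 82≥80, build time 1≤6).
P6: dominated by P1 (daily riders 114≥16, build time 7≤7).
P7: not dominated.
P8: dominated by P1 (daily riders 114≥8, build time 7≤10).
P9: dominated by P1 (daily riders 114≥29, build time 7≤9).
P10: dominated by P1 (daily riders 114≥63, build time 7≤9).
P11: dominated by P4 (daily riders 76≥54, build time 1≤1).
P12: not dominated.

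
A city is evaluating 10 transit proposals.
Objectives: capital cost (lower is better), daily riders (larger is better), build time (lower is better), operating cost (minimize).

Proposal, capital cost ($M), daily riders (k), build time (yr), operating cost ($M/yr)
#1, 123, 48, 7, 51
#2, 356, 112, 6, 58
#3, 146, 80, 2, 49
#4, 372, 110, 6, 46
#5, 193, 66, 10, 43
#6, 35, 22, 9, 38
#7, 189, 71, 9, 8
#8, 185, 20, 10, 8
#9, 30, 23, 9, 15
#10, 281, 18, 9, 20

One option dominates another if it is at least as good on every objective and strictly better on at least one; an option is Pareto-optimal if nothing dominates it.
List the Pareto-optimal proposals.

#1, #2, #3, #4, #7, #8, #9

#1: not dominated.
#2: not dominated (best daily riders).
#3: not dominated (best build time).
#4: not dominated.
#5: dominated by #7 (capital cost 189≤193, daily riders 71≥66, build time 9≤10, operating cost 8≤43).
#6: dominated by #9 (capital cost 30≤35, daily riders 23≥22, build time 9≤9, operating cost 15≤38).
#7: not dominated.
#8: not dominated.
#9: not dominated (best capital cost).
#10: dominated by #7 (capital cost 189≤281, daily riders 71≥18, build time 9≤9, operating cost 8≤20).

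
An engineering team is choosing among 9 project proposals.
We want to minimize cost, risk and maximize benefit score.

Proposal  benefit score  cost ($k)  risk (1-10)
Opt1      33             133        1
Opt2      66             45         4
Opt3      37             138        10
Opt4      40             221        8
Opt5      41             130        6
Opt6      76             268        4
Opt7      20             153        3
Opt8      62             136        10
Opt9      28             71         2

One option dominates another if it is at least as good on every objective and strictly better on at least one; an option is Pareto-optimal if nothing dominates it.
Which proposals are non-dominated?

Opt1: not dominated (best risk).
Opt2: not dominated (best cost).
Opt3: dominated by Opt2 (benefit score 66≥37, cost 45≤138, risk 4≤10).
Opt4: dominated by Opt2 (benefit score 66≥40, cost 45≤221, risk 4≤8).
Opt5: dominated by Opt2 (benefit score 66≥41, cost 45≤130, risk 4≤6).
Opt6: not dominated (best benefit score).
Opt7: dominated by Opt1 (benefit score 33≥20, cost 133≤153, risk 1≤3).
Opt8: dominated by Opt2 (benefit score 66≥62, cost 45≤136, risk 4≤10).
Opt9: not dominated.

Opt1, Opt2, Opt6, Opt9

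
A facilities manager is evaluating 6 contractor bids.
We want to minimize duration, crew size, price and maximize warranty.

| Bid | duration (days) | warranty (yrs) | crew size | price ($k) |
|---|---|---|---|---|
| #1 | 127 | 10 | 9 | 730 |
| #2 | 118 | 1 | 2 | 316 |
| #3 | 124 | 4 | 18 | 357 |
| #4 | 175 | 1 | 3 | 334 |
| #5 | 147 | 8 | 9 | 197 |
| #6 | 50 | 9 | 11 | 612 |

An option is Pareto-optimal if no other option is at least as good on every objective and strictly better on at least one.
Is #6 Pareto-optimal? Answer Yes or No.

Yes

#1: worse on duration (127 vs 50).
#2: worse on duration (118 vs 50).
#3: worse on duration (124 vs 50).
#4: worse on duration (175 vs 50).
#5: worse on duration (147 vs 50).
No option is at least as good as #6 on every objective and strictly better on one.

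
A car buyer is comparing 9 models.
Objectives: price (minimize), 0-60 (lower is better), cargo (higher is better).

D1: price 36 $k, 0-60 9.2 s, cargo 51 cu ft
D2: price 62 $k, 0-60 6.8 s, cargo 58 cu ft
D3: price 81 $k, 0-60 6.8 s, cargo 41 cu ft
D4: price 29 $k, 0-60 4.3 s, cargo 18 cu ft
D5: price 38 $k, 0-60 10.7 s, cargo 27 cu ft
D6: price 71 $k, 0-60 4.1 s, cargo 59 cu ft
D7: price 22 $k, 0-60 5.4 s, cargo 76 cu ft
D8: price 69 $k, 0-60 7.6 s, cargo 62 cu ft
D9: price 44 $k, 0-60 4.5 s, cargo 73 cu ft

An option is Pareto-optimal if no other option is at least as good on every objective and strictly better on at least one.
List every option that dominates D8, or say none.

D7: price 22≤69, 0-60 5.4≤7.6, cargo 76≥62 — dominates D8.
D9: price 44≤69, 0-60 4.5≤7.6, cargo 73≥62 — dominates D8.
Others (D1, D2, D3, D4, D5, D6) are each worse than D8 on at least one objective.

D7, D9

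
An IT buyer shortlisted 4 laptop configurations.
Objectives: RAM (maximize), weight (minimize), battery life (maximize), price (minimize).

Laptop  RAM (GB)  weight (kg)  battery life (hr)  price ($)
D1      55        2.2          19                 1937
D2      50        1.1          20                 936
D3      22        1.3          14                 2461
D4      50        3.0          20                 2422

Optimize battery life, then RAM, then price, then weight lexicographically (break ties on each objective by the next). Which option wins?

D2

First maximize battery life: best is 20, kept {D2, D4}.
Then maximize RAM: best is 50, kept {D2, D4}.
Then minimize price: best is 936, kept {D2}.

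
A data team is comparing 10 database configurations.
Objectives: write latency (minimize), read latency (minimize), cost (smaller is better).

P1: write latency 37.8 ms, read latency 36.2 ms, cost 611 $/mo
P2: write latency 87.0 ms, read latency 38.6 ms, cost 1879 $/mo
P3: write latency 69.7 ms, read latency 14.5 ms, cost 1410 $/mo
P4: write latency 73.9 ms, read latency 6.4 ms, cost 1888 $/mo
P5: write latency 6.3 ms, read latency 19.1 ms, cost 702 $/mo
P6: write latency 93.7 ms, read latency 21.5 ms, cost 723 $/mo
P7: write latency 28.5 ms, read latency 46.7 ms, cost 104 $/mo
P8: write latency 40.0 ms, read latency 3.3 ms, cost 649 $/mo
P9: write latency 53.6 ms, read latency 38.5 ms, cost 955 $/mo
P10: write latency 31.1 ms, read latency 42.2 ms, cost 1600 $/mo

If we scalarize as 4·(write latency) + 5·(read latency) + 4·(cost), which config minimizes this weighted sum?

P1: 4·37.8 + 5·36.2 + 4·611 = 2776.2
P2: 4·87.0 + 5·38.6 + 4·1879 = 8057.0
P3: 4·69.7 + 5·14.5 + 4·1410 = 5991.3
P4: 4·73.9 + 5·6.4 + 4·1888 = 7879.6
P5: 4·6.3 + 5·19.1 + 4·702 = 2928.7
P6: 4·93.7 + 5·21.5 + 4·723 = 3374.3
P7: 4·28.5 + 5·46.7 + 4·104 = 763.5
P8: 4·40.0 + 5·3.3 + 4·649 = 2772.5
P9: 4·53.6 + 5·38.5 + 4·955 = 4226.9
P10: 4·31.1 + 5·42.2 + 4·1600 = 6735.4
Lowest: P7 at 763.5.

P7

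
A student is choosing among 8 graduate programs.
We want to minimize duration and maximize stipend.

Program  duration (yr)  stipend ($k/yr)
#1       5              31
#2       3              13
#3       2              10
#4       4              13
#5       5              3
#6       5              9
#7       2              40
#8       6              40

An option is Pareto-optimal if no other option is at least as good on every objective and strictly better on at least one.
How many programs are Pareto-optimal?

1

#1: dominated by #7 (duration 2≤5, stipend 40≥31).
#2: dominated by #7 (duration 2≤3, stipend 40≥13).
#3: dominated by #7 (duration 2≤2, stipend 40≥10).
#4: dominated by #2 (duration 3≤4, stipend 13≥13).
#5: dominated by #1 (duration 5≤5, stipend 31≥3).
#6: dominated by #1 (duration 5≤5, stipend 31≥9).
#7: not dominated.
#8: dominated by #7 (duration 2≤6, stipend 40≥40).
Pareto-optimal: #7 → 1.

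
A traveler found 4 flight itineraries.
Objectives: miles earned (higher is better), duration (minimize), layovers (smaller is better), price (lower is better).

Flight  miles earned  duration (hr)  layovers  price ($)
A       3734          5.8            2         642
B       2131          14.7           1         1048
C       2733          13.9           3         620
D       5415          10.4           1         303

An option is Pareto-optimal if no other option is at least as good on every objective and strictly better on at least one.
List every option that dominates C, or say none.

D

D: miles earned 5415≥2733, duration 10.4≤13.9, layovers 1≤3, price 303≤620 — dominates C.
Others (A, B) are each worse than C on at least one objective.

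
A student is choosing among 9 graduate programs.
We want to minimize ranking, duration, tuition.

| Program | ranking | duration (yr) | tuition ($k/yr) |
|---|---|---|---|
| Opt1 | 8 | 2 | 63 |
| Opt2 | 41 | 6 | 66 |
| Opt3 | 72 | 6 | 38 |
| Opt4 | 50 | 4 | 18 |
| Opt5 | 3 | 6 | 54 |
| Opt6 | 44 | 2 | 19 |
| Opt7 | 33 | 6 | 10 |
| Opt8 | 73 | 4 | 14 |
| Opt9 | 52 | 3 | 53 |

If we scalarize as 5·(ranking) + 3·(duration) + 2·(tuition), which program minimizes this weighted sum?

Opt5

Opt1: 5·8 + 3·2 + 2·63 = 172
Opt2: 5·41 + 3·6 + 2·66 = 355
Opt3: 5·72 + 3·6 + 2·38 = 454
Opt4: 5·50 + 3·4 + 2·18 = 298
Opt5: 5·3 + 3·6 + 2·54 = 141
Opt6: 5·44 + 3·2 + 2·19 = 264
Opt7: 5·33 + 3·6 + 2·10 = 203
Opt8: 5·73 + 3·4 + 2·14 = 405
Opt9: 5·52 + 3·3 + 2·53 = 375
Lowest: Opt5 at 141.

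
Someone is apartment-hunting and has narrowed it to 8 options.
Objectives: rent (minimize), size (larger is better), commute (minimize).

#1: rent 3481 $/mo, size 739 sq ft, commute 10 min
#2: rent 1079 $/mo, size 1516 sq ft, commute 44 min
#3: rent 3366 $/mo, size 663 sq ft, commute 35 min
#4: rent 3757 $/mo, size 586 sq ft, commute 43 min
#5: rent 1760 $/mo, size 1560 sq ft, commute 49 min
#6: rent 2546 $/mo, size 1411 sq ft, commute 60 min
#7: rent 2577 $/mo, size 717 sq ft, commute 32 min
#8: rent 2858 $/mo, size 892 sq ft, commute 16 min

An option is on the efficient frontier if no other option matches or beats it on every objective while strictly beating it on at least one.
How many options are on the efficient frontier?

#1: not dominated (best commute).
#2: not dominated (best rent).
#3: dominated by #7 (rent 2577≤3366, size 717≥663, commute 32≤35).
#4: dominated by #1 (rent 3481≤3757, size 739≥586, commute 10≤43).
#5: not dominated (best size).
#6: dominated by #2 (rent 1079≤2546, size 1516≥1411, commute 44≤60).
#7: not dominated.
#8: not dominated.
Pareto-optimal: #1, #2, #5, #7, #8 → 5.

5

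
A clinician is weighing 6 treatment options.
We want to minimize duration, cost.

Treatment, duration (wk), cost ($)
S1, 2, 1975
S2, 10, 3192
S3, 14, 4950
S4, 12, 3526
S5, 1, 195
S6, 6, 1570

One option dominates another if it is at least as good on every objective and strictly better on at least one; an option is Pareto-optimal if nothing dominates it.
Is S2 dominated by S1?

Yes

S1 vs S2: duration 2≤10, cost 1975≤3192 — S1 is at least as good on every objective with at least one strict improvement.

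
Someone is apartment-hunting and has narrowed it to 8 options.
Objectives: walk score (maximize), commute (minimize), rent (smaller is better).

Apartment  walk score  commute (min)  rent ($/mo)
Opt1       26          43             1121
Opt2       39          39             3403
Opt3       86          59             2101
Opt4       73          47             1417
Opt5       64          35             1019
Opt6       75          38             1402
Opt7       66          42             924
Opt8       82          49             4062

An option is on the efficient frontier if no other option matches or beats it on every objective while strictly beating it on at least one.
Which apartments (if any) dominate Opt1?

Opt5: walk score 64≥26, commute 35≤43, rent 1019≤1121 — dominates Opt1.
Opt7: walk score 66≥26, commute 42≤43, rent 924≤1121 — dominates Opt1.
Others (Opt2, Opt3, Opt4, Opt6, Opt8) are each worse than Opt1 on at least one objective.

Opt5, Opt7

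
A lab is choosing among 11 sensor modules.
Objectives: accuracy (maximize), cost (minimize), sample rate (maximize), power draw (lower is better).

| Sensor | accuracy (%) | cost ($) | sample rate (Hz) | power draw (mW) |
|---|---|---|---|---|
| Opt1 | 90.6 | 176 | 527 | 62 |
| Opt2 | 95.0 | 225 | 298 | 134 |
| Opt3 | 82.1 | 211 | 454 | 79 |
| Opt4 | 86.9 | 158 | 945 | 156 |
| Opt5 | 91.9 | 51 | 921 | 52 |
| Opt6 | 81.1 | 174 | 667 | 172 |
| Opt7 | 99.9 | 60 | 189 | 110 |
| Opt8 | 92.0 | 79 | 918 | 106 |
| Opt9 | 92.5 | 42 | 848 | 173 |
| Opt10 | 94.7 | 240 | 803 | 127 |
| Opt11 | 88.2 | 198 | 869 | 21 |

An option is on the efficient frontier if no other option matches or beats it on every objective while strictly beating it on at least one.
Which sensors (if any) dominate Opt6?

Opt4, Opt5, Opt8

Opt4: accuracy 86.9≥81.1, cost 158≤174, sample rate 945≥667, power draw 156≤172 — dominates Opt6.
Opt5: accuracy 91.9≥81.1, cost 51≤174, sample rate 921≥667, power draw 52≤172 — dominates Opt6.
Opt8: accuracy 92.0≥81.1, cost 79≤174, sample rate 918≥667, power draw 106≤172 — dominates Opt6.
Others (Opt1, Opt2, Opt3, Opt7, Opt9, Opt10, Opt11) are each worse than Opt6 on at least one objective.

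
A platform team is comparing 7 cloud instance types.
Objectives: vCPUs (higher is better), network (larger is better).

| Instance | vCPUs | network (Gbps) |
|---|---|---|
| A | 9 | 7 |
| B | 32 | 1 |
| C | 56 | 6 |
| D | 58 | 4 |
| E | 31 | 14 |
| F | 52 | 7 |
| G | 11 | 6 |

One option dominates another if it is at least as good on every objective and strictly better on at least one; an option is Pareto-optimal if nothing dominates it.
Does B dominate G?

B vs G: B is worse on network (1 vs 6), so it does not dominate G.

No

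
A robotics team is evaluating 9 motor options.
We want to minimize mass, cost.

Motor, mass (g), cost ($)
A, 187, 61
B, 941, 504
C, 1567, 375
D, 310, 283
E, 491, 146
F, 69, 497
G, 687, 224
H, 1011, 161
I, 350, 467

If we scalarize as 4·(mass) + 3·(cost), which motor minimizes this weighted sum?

A: 4·187 + 3·61 = 931
B: 4·941 + 3·504 = 5276
C: 4·1567 + 3·375 = 7393
D: 4·310 + 3·283 = 2089
E: 4·491 + 3·146 = 2402
F: 4·69 + 3·497 = 1767
G: 4·687 + 3·224 = 3420
H: 4·1011 + 3·161 = 4527
I: 4·350 + 3·467 = 2801
Lowest: A at 931.

A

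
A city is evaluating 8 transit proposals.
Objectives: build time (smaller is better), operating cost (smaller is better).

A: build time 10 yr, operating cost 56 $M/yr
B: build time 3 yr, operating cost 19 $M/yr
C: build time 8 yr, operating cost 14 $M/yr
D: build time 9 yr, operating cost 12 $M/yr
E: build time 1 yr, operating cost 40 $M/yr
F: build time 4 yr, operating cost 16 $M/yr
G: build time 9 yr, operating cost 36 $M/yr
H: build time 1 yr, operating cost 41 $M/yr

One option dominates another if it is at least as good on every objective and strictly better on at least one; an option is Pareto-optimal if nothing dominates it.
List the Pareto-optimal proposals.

A: dominated by B (build time 3≤10, operating cost 19≤56).
B: not dominated.
C: not dominated.
D: not dominated (best operating cost).
E: not dominated.
F: not dominated.
G: dominated by B (build time 3≤9, operating cost 19≤36).
H: dominated by E (build time 1≤1, operating cost 40≤41).

B, C, D, E, F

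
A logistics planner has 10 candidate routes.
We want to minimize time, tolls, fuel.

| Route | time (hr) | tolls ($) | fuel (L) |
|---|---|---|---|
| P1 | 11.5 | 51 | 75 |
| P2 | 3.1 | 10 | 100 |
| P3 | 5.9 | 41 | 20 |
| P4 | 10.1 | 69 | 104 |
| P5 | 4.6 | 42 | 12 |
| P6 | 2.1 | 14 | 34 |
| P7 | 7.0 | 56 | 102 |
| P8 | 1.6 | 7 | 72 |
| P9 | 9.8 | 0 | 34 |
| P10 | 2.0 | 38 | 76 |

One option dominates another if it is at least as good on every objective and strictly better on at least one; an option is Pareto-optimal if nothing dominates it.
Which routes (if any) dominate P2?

P8: time 1.6≤3.1, tolls 7≤10, fuel 72≤100 — dominates P2.
Others (P1, P3, P4, P5, P6, P7, P9, P10) are each worse than P2 on at least one objective.

P8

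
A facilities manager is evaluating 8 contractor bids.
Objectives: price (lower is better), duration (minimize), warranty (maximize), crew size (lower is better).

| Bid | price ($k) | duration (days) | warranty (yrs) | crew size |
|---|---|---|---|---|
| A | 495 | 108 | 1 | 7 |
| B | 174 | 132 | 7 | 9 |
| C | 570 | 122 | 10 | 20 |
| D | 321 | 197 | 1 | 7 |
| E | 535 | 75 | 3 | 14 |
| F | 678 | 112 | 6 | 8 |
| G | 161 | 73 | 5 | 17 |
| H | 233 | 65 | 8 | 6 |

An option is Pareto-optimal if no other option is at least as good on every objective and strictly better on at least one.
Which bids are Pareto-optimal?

B, C, G, H

A: dominated by H (price 233≤495, duration 65≤108, warranty 8≥1, crew size 6≤7).
B: not dominated.
C: not dominated (best warranty).
D: dominated by H (price 233≤321, duration 65≤197, warranty 8≥1, crew size 6≤7).
E: dominated by H (price 233≤535, duration 65≤75, warranty 8≥3, crew size 6≤14).
F: dominated by H (price 233≤678, duration 65≤112, warranty 8≥6, crew size 6≤8).
G: not dominated (best price).
H: not dominated (best duration).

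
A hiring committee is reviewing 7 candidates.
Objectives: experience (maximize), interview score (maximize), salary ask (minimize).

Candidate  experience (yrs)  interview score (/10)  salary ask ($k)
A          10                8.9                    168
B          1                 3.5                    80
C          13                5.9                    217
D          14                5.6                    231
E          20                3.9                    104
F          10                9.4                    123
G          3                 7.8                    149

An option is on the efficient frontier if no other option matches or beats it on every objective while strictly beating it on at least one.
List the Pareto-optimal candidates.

B, C, D, E, F

A: dominated by F (experience 10≥10, interview score 9.4≥8.9, salary ask 123≤168).
B: not dominated (best salary ask).
C: not dominated.
D: not dominated.
E: not dominated (best experience).
F: not dominated (best interview score).
G: dominated by F (experience 10≥3, interview score 9.4≥7.8, salary ask 123≤149).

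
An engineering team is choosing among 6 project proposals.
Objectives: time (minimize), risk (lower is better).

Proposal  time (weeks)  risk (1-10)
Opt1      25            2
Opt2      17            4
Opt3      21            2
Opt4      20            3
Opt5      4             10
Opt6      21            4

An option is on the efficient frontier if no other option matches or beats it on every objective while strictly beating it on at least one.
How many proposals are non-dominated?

Opt1: dominated by Opt3 (time 21≤25, risk 2≤2).
Opt2: not dominated.
Opt3: not dominated.
Opt4: not dominated.
Opt5: not dominated (best time).
Opt6: dominated by Opt2 (time 17≤21, risk 4≤4).
Pareto-optimal: Opt2, Opt3, Opt4, Opt5 → 4.

4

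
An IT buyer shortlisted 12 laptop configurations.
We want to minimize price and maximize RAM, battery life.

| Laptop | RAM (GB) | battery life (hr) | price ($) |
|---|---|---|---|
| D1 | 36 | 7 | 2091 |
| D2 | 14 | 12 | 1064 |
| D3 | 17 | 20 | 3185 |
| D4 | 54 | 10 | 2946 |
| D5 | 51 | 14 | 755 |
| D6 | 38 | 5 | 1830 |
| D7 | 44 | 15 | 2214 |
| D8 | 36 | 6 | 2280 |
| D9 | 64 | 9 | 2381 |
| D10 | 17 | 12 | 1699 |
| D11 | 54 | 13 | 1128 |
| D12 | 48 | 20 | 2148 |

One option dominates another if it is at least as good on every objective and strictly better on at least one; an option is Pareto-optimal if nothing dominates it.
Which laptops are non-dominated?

D5, D9, D11, D12

D1: dominated by D5 (RAM 51≥36, battery life 14≥7, price 755≤2091).
D2: dominated by D5 (RAM 51≥14, battery life 14≥12, price 755≤1064).
D3: dominated by D12 (RAM 48≥17, battery life 20≥20, price 2148≤3185).
D4: dominated by D11 (RAM 54≥54, battery life 13≥10, price 1128≤2946).
D5: not dominated (best price).
D6: dominated by D5 (RAM 51≥38, battery life 14≥5, price 755≤1830).
D7: dominated by D12 (RAM 48≥44, battery life 20≥15, price 2148≤2214).
D8: dominated by D1 (RAM 36≥36, battery life 7≥6, price 2091≤2280).
D9: not dominated (best RAM).
D10: dominated by D5 (RAM 51≥17, battery life 14≥12, price 755≤1699).
D11: not dominated.
D12: not dominated.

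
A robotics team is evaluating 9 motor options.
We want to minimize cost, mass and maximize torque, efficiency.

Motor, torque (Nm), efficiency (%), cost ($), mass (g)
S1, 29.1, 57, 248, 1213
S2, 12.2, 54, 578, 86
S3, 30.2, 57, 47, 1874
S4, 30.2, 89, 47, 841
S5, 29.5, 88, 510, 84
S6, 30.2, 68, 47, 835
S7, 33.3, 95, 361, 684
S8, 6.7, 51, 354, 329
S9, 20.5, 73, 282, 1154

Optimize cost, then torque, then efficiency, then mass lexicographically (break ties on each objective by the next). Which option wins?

First minimize cost: best is 47, kept {S3, S4, S6}.
Then maximize torque: best is 30.2, kept {S3, S4, S6}.
Then maximize efficiency: best is 89, kept {S4}.

S4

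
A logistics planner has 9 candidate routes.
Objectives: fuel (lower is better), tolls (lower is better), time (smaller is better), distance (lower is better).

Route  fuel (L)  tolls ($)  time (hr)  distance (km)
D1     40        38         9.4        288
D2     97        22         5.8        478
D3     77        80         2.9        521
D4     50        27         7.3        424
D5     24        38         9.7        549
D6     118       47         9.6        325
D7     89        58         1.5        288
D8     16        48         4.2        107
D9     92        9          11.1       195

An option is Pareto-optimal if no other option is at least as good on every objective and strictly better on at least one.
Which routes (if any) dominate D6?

D1: fuel 40≤118, tolls 38≤47, time 9.4≤9.6, distance 288≤325 — dominates D6.
Others (D2, D3, D4, D5, D7, D8, D9) are each worse than D6 on at least one objective.

D1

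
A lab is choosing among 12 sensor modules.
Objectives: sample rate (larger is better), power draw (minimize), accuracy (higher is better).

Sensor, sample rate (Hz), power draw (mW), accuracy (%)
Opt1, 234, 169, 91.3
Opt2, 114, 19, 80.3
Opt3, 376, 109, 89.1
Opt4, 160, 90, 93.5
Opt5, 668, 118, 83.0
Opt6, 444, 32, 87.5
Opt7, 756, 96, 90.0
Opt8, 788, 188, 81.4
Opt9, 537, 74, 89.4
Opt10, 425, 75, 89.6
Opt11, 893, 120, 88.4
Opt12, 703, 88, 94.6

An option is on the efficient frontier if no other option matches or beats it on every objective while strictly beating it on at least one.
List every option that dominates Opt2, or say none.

none

Opt1: worse on power draw (169 vs 19).
Opt3: worse on power draw (109 vs 19).
Opt4: worse on power draw (90 vs 19).
Opt5: worse on power draw (118 vs 19).
Opt6: worse on power draw (32 vs 19).
Opt7: worse on power draw (96 vs 19).
Opt8: worse on power draw (188 vs 19).
Opt9: worse on power draw (74 vs 19).
Opt10: worse on power draw (75 vs 19).
Opt11: worse on power draw (120 vs 19).
Opt12: worse on power draw (88 vs 19).
No option dominates Opt2.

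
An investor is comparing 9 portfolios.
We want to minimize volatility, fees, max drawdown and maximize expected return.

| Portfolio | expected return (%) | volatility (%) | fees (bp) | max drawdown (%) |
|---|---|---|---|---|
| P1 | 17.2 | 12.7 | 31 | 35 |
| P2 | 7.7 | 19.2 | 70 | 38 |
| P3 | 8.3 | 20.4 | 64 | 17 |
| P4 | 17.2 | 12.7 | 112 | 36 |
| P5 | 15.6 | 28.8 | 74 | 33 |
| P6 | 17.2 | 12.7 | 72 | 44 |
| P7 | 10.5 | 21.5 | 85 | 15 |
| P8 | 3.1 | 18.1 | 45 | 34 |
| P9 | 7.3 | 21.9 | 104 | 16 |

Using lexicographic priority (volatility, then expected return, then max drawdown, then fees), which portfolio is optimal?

First minimize volatility: best is 12.7, kept {P1, P4, P6}.
Then maximize expected return: best is 17.2, kept {P1, P4, P6}.
Then minimize max drawdown: best is 35, kept {P1}.

P1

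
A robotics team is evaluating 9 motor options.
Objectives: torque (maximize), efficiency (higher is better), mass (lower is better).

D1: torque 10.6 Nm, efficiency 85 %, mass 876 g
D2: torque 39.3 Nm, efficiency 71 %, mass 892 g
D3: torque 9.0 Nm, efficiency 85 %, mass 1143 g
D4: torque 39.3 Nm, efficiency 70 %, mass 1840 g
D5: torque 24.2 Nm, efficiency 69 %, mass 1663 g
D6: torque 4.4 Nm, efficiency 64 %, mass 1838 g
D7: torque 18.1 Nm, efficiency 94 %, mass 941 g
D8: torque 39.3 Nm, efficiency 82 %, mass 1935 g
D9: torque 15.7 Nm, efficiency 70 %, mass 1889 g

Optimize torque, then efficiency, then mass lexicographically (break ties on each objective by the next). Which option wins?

D8

First maximize torque: best is 39.3, kept {D2, D4, D8}.
Then maximize efficiency: best is 82, kept {D8}.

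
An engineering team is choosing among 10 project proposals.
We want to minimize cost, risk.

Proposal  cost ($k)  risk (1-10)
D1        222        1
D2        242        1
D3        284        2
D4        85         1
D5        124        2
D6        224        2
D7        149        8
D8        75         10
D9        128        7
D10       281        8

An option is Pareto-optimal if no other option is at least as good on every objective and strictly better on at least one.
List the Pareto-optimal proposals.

D1: dominated by D4 (cost 85≤222, risk 1≤1).
D2: dominated by D1 (cost 222≤242, risk 1≤1).
D3: dominated by D1 (cost 222≤284, risk 1≤2).
D4: not dominated.
D5: dominated by D4 (cost 85≤124, risk 1≤2).
D6: dominated by D1 (cost 222≤224, risk 1≤2).
D7: dominated by D4 (cost 85≤149, risk 1≤8).
D8: not dominated (best cost).
D9: dominated by D4 (cost 85≤128, risk 1≤7).
D10: dominated by D1 (cost 222≤281, risk 1≤8).

D4, D8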